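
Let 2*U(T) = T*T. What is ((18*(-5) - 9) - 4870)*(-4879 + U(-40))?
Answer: 20268551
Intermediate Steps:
U(T) = T²/2 (U(T) = (T*T)/2 = T²/2)
((18*(-5) - 9) - 4870)*(-4879 + U(-40)) = ((18*(-5) - 9) - 4870)*(-4879 + (½)*(-40)²) = ((-90 - 9) - 4870)*(-4879 + (½)*1600) = (-99 - 4870)*(-4879 + 800) = -4969*(-4079) = 20268551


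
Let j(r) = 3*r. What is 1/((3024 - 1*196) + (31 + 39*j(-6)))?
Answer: 1/2157 ≈ 0.00046361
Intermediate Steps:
1/((3024 - 1*196) + (31 + 39*j(-6))) = 1/((3024 - 1*196) + (31 + 39*(3*(-6)))) = 1/((3024 - 196) + (31 + 39*(-18))) = 1/(2828 + (31 - 702)) = 1/(2828 - 671) = 1/2157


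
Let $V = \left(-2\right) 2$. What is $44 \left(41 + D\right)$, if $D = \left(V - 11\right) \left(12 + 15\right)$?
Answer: $-16016$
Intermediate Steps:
$V = -4$
$D = -405$ ($D = \left(-4 - 11\right) \left(12 + 15\right) = \left(-15\right) 27 = -405$)
$44 \left(41 + D\right) = 44 \left(41 - 405\right) = 44 \left(-364\right) = -16016$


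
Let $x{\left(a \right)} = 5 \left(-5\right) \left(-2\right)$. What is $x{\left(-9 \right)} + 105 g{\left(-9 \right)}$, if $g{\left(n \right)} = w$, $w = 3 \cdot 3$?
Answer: $995$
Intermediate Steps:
$x{\left(a \right)} = 50$ ($x{\left(a \right)} = \left(-25\right) \left(-2\right) = 50$)
$w = 9$
$g{\left(n \right)} = 9$
$x{\left(-9 \right)} + 105 g{\left(-9 \right)} = 50 + 105 \cdot 9 = 50 + 945 = 995$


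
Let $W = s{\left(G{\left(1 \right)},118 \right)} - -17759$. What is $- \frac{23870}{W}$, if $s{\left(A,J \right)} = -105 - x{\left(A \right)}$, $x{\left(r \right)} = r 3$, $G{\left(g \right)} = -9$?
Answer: $- \frac{23870}{17681} \approx -1.35$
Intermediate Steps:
$x{\left(r \right)} = 3 r$
$s{\left(A,J \right)} = -105 - 3 A$
$W = 17681$ ($W = \left(-105 - -27\right) - -17759 = \left(-105 + 27\right) + 17759 = -78 + 17759 = 17681$)
$- \frac{23870}{W} = - \frac{23870}{17681}$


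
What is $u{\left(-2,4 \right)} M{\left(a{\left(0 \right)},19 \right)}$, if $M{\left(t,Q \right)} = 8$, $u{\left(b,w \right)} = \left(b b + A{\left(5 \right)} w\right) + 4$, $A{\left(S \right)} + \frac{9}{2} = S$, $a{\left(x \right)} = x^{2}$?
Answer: $80$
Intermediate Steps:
$A{\left(S \right)} = - \frac{9}{2} + S$
$u{\left(b,w \right)} = 4 + b^{2} + \frac{w}{2}$ ($u{\left(b,w \right)} = \left(b b + \left(- \frac{9}{2} + 5\right) w\right) + 4 = \left(b^{2} + \frac{w}{2}\right) + 4 = 4 + b^{2} + \frac{w}{2}$)
$u{\left(-2,4 \right)} M{\left(a{\left(0 \right)},19 \right)} = \left(4 + \left(-2\right)^{2} + \frac{1}{2} \cdot 4\right) 8 = \left(4 + 4 + 2\right) 8 = 10 \cdot 8 = 80$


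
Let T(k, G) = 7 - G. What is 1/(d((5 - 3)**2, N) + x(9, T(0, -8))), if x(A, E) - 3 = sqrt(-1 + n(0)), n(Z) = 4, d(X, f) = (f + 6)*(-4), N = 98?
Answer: -413/170566 - sqrt(3)/170566 ≈ -0.0024315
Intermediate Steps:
d(X, f) = -24 - 4*f (d(X, f) = (6 + f)*(-4) = -24 - 4*f)
x(A, E) = 3 + sqrt(3) (x(A, E) = 3 + sqrt(-1 + 4) = 3 + sqrt(3))
1/(d((5 - 3)**2, N) + x(9, T(0, -8))) = 1/((-24 - 4*98) + (3 + sqrt(3))) = 1/((-24 - 392) + (3 + sqrt(3))) = 1/(-416 + (3 + sqrt(3))) = 1/(-413 + sqrt(3))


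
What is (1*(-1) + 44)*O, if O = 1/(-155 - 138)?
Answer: -43/293 ≈ -0.14676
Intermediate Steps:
O = -1/293 (O = 1/(-293) = -1/293 ≈ -0.0034130)
(1*(-1) + 44)*O = (1*(-1) + 44)*(-1/293) = (-1 + 44)*(-1/293) = 43*(-1/293) = -43/293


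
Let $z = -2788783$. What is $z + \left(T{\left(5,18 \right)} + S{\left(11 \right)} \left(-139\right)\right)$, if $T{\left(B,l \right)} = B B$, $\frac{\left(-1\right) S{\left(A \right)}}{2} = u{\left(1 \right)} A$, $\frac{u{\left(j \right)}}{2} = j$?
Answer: $-2782642$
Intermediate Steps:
$u{\left(j \right)} = 2 j$
$S{\left(A \right)} = - 4 A$ ($S{\left(A \right)} = - 2 \cdot 2 \cdot 1 A = - 2 \cdot 2 A = - 4 A$)
$T{\left(B,l \right)} = B^{2}$
$z + \left(T{\left(5,18 \right)} + S{\left(11 \right)} \left(-139\right)\right) = -2788783 + \left(5^{2} + \left(-4\right) 11 \left(-139\right)\right) = -2788783 + \left(25 - -6116\right) = -2788783 + \left(25 + 6116\right) = -2788783 + 6141 = -2782642$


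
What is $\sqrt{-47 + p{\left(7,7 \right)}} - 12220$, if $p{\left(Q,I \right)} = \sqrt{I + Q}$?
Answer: $-12220 + i \sqrt{47 - \sqrt{14}} \approx -12220.0 + 6.5771 i$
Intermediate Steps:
$\sqrt{-47 + p{\left(7,7 \right)}} - 12220 = \sqrt{-47 + \sqrt{7 + 7}} - 12220 = \sqrt{-47 + \sqrt{14}} - 12220 = -12220 + \sqrt{-47 + \sqrt{14}}$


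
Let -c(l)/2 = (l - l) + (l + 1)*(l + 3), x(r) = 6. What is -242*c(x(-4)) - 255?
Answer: 30237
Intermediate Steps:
c(l) = -2*(1 + l)*(3 + l) (c(l) = -2*((l - l) + (l + 1)*(l + 3)) = -2*(0 + (1 + l)*(3 + l)) = -2*(1 + l)*(3 + l))
-242*c(x(-4)) - 255 = -242*(-6 - 8*6 - 2*6²) - 255 = -242*(-6 - 48 - 2*36) - 255 = -242*(-6 - 48 - 72) - 255 = -242*(-126) - 255 = 30492 - 255 = 30237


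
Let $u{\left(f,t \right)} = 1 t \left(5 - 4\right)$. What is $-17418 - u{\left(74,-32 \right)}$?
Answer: $-17386$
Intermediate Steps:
$u{\left(f,t \right)} = t$ ($u{\left(f,t \right)} = t 1 = t$)
$-17418 - u{\left(74,-32 \right)} = -17418 - -32 = -17418 + 32 = -17386$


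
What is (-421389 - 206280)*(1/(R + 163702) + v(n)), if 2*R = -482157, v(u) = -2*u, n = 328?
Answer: 63719682711930/154753 ≈ 4.1175e+8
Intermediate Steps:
R = -482157/2 (R = (½)*(-482157) = -482157/2 ≈ -2.4108e+5)
(-421389 - 206280)*(1/(R + 163702) + v(n)) = (-421389 - 206280)*(1/(-482157/2 + 163702) - 2*328) = -627669*(1/(-154753/2) - 656) = -627669*(-2/154753 - 656) = -627669*(-101517970/154753) = 63719682711930/154753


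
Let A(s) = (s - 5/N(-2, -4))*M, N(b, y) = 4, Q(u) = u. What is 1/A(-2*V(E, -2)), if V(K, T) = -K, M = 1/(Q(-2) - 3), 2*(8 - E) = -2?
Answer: -20/67 ≈ -0.29851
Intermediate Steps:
E = 9 (E = 8 - ½*(-2) = 8 + 1 = 9)
M = -⅕ (M = 1/(-2 - 3) = 1/(-5) = -⅕ ≈ -0.20000)
A(s) = ¼ - s/5 (A(s) = (s - 5/4)*(-⅕) = (-5/4 + s)*(-⅕) = ¼ - s/5)
1/A(-2*V(E, -2)) = 1/(¼ - (-2)*(-1*9)/5) = 1/(¼ - (-2)*(-9)/5) = 1/(¼ - ⅕*18) = 1/(¼ - 18/5) = 1/(-67/20) = -20/67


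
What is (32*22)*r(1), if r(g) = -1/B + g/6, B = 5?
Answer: -352/15 ≈ -23.467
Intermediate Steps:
r(g) = -1/5 + g/6
(32*22)*r(1) = (32*22)*(-1/5 + (1/6)*1) = 704*(-1/5 + 1/6) = 704*(-1/30) = -352/15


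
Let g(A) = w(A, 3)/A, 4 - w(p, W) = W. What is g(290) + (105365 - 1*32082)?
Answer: 21252071/290 ≈ 73283.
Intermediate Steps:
w(p, W) = 4 - W
g(A) = 1/A (g(A) = (4 - 1*3)/A = (4 - 3)/A = 1/A)
g(290) + (105365 - 1*32082) = 1/290 + (105365 - 1*32082) = 1/290 + (105365 - 32082) = 1/290 + 73283 = 21252071/290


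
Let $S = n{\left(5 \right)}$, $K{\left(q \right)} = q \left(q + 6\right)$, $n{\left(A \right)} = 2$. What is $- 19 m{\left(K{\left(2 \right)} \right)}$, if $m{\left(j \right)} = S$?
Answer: $-38$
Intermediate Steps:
$K{\left(q \right)} = q \left(6 + q\right)$
$S = 2$
$m{\left(j \right)} = 2$
$- 19 m{\left(K{\left(2 \right)} \right)} = \left(-19\right) 2 = -38$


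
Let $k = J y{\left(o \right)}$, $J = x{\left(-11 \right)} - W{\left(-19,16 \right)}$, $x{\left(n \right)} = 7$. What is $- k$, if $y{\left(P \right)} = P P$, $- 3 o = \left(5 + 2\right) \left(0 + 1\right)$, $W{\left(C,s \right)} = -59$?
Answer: $- \frac{1078}{3} \approx -359.33$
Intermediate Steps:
$o = - \frac{7}{3}$ ($o = - \frac{\left(5 + 2\right) \left(0 + 1\right)}{3} = - \frac{7 \cdot 1}{3} = \left(- \frac{1}{3}\right) 7 = - \frac{7}{3} \approx -2.3333$)
$y{\left(P \right)} = P^{2}$
$J = 66$ ($J = 7 - -59 = 7 + 59 = 66$)
$k = \frac{1078}{3}$ ($k = 66 \left(- \frac{7}{3}\right)^{2} = 66 \cdot \frac{49}{9} = \frac{1078}{3} \approx 359.33$)
$- k = \left(-1\right) \frac{1078}{3} = - \frac{1078}{3}$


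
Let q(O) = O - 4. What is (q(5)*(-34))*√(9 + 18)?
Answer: -102*√3 ≈ -176.67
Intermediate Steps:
q(O) = -4 + O
(q(5)*(-34))*√(9 + 18) = ((-4 + 5)*(-34))*√(9 + 18) = (1*(-34))*√27 = -102*√3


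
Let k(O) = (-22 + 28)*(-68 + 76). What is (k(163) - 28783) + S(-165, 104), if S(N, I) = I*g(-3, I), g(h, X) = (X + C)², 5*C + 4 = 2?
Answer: 27187321/25 ≈ 1.0875e+6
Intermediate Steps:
C = -⅖ (C = -⅘ + (⅕)*2 = -⅘ + ⅖ = -⅖ ≈ -0.40000)
g(h, X) = (-⅖ + X)² (g(h, X) = (X - ⅖)² = (-⅖ + X)²)
S(N, I) = I*(-2 + 5*I)²/25 (S(N, I) = I*((-2 + 5*I)²/25) = I*(-2 + 5*I)²/25)
k(O) = 48 (k(O) = 6*8 = 48)
(k(163) - 28783) + S(-165, 104) = (48 - 28783) + (1/25)*104*(-2 + 5*104)² = -28735 + (1/25)*104*(-2 + 520)² = -28735 + (1/25)*104*518² = -28735 + (1/25)*104*268324 = -28735 + 27905696/25 = 27187321/25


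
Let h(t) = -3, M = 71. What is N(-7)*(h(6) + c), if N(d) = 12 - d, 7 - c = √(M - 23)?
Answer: 76 - 76*√3 ≈ -55.636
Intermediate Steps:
c = 7 - 4*√3 (c = 7 - √(71 - 23) = 7 - √48 = 7 - 4*√3 ≈ 0.071797)
N(-7)*(h(6) + c) = (12 - 1*(-7))*(-3 + (7 - 4*√3)) = (12 + 7)*(4 - 4*√3) = 19*(4 - 4*√3) = 76 - 76*√3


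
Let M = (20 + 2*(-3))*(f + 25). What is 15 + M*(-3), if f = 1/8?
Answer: -4161/4 ≈ -1040.3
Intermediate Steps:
f = 1/8 ≈ 0.12500
M = 1407/4 (M = (20 + 2*(-3))*(1/8 + 25) = (20 - 6)*(201/8) = 14*(201/8) = 1407/4 ≈ 351.75)
15 + M*(-3) = 15 + (1407/4)*(-3) = 15 - 4221/4 = -4161/4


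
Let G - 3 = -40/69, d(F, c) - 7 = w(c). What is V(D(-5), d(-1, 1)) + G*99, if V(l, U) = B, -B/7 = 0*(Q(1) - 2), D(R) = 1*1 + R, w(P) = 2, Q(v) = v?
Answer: 5511/23 ≈ 239.61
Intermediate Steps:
D(R) = 1 + R
d(F, c) = 9 (d(F, c) = 7 + 2 = 9)
B = 0 (B = -0*(1 - 2) = -0*(-1) = -7*0 = 0)
V(l, U) = 0
G = 167/69 (G = 3 - 40/69 = 167/69 ≈ 2.4203)
V(D(-5), d(-1, 1)) + G*99 = 0 + (167/69)*99 = 0 + 5511/23 = 5511/23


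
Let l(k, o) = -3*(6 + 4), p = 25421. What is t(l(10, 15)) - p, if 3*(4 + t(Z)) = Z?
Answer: -25435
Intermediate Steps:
l(k, o) = -30 (l(k, o) = -3*10 = -30)
t(Z) = -4 + Z/3
t(l(10, 15)) - p = (-4 + (⅓)*(-30)) - 1*25421 = (-4 - 10) - 25421 = -14 - 25421 = -25435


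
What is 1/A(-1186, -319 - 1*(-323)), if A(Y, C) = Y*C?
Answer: -1/4744 ≈ -0.00021079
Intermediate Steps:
A(Y, C) = C*Y
1/A(-1186, -319 - 1*(-323)) = 1/((-319 - 1*(-323))*(-1186)) = 1/((-319 + 323)*(-1186)) = 1/(4*(-1186)) = 1/(-4744) = -1/4744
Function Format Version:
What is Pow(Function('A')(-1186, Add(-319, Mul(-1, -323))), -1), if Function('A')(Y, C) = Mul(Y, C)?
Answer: Rational(-1, 4744) ≈ -0.00021079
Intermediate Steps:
Function('A')(Y, C) = Mul(C, Y)
Pow(Function('A')(-1186, Add(-319, Mul(-1, -323))), -1) = Pow(Mul(Add(-319, Mul(-1, -323)), -1186), -1) = Pow(Mul(Add(-319, 323), -1186), -1) = Pow(Mul(4, -1186), -1) = Pow(-4744, -1) = Rational(-1, 4744)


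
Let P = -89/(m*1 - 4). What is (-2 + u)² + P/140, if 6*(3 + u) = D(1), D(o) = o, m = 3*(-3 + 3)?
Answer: 118541/5040 ≈ 23.520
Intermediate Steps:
m = 0 (m = 3*0 = 0)
u = -17/6 (u = -3 + (⅙)*1 = -3 + ⅙ = -17/6 ≈ -2.8333)
P = 89/4 (P = -89/(0*1 - 4) = -89/(0 - 4) = -89/(-4) = -89*(-¼) = 89/4 ≈ 22.250)
(-2 + u)² + P/140 = (-2 - 17/6)² + (89/4)/140 = (-29/6)² + (89/4)*(1/140) = 841/36 + 89/560 = 118541/5040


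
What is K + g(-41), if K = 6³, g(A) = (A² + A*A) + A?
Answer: 3537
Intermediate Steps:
g(A) = A + 2*A² (g(A) = (A² + A²) + A = 2*A² + A = A + 2*A²)
K = 216
K + g(-41) = 216 - 41*(1 + 2*(-41)) = 216 - 41*(1 - 82) = 216 - 41*(-81) = 216 + 3321 = 3537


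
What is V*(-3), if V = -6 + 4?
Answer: 6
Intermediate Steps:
V = -2
V*(-3) = -2*(-3) = 6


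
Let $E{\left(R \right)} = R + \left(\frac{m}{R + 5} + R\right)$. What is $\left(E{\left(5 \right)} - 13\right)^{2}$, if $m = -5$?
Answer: $\frac{49}{4} \approx 12.25$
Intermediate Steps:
$E{\left(R \right)} = - \frac{5}{5 + R} + 2 R$ ($E{\left(R \right)} = R + \left(- \frac{5}{R + 5} + R\right) = R + \left(- \frac{5}{5 + R} + R\right) = R + \left(R - \frac{5}{5 + R}\right) = - \frac{5}{5 + R} + 2 R$)
$\left(E{\left(5 \right)} - 13\right)^{2} = \left(\frac{-5 + 2 \cdot 5^{2} + 10 \cdot 5}{5 + 5} - 13\right)^{2} = \left(\frac{-5 + 2 \cdot 25 + 50}{10} - 13\right)^{2} = \left(\frac{-5 + 50 + 50}{10} - 13\right)^{2} = \left(\frac{1}{10} \cdot 95 - 13\right)^{2} = \left(\frac{19}{2} - 13\right)^{2} = \left(- \frac{7}{2}\right)^{2} = \frac{49}{4}$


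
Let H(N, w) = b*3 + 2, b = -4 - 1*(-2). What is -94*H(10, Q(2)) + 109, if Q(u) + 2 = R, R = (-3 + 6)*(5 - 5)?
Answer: 485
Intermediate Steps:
R = 0 (R = 3*0 = 0)
b = -2 (b = -4 + 2 = -2)
Q(u) = -2 (Q(u) = -2 + 0 = -2)
H(N, w) = -4 (H(N, w) = -2*3 + 2 = -6 + 2 = -4)
-94*H(10, Q(2)) + 109 = -94*(-4) + 109 = 376 + 109 = 485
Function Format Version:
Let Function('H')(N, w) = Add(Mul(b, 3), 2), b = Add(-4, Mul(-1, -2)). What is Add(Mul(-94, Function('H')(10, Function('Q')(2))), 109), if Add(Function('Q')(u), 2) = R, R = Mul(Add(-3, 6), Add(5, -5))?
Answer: 485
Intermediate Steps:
R = 0 (R = Mul(3, 0) = 0)
b = -2 (b = Add(-4, 2) = -2)
Function('Q')(u) = -2 (Function('Q')(u) = Add(-2, 0) = -2)
Function('H')(N, w) = -4 (Function('H')(N, w) = Add(Mul(-2, 3), 2) = Add(-6, 2) = -4)
Add(Mul(-94, Function('H')(10, Function('Q')(2))), 109) = Add(Mul(-94, -4), 109) = Add(376, 109) = 485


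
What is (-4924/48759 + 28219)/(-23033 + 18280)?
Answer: -1375925297/231751527 ≈ -5.9371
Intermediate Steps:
(-4924/48759 + 28219)/(-23033 + 18280) = (-4924*1/48759 + 28219)/(-4753) = (-4924/48759 + 28219)*(-1/4753) = (1375925297/48759)*(-1/4753) = -1375925297/231751527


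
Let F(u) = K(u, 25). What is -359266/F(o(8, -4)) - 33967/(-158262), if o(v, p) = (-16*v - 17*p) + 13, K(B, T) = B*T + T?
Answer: 28448608871/91000650 ≈ 312.62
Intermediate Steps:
K(B, T) = T + B*T
o(v, p) = 13 - 17*p - 16*v (o(v, p) = (-17*p - 16*v) + 13 = 13 - 17*p - 16*v)
F(u) = 25 + 25*u (F(u) = 25*(1 + u) = 25 + 25*u)
-359266/F(o(8, -4)) - 33967/(-158262) = -359266/(25 + 25*(13 - 17*(-4) - 16*8)) - 33967/(-158262) = -359266/(25 + 25*(13 + 68 - 128)) - 33967*(-1/158262) = -359266/(25 + 25*(-47)) + 33967/158262 = -359266/(25 - 1175) + 33967/158262 = -359266/(-1150) + 33967/158262 = -359266*(-1/1150) + 33967/158262 = 179633/575 + 33967/158262 = 28448608871/91000650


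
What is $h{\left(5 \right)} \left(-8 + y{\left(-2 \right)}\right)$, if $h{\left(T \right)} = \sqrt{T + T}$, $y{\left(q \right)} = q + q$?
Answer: $- 12 \sqrt{10} \approx -37.947$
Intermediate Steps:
$y{\left(q \right)} = 2 q$
$h{\left(T \right)} = \sqrt{2} \sqrt{T}$ ($h{\left(T \right)} = \sqrt{2 T} = \sqrt{2} \sqrt{T}$)
$h{\left(5 \right)} \left(-8 + y{\left(-2 \right)}\right) = \sqrt{2} \sqrt{5} \left(-8 + 2 \left(-2\right)\right) = \sqrt{10} \left(-8 - 4\right) = \sqrt{10} \left(-12\right) = - 12 \sqrt{10}$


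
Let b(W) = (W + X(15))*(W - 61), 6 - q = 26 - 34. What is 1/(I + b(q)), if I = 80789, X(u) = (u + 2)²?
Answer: 1/66548 ≈ 1.5027e-5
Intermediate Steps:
X(u) = (2 + u)²
q = 14 (q = 6 - (26 - 34) = 6 - 1*(-8) = 6 + 8 = 14)
b(W) = (-61 + W)*(289 + W) (b(W) = (W + (2 + 15)²)*(W - 61) = (W + 17²)*(-61 + W) = (W + 289)*(-61 + W) = (289 + W)*(-61 + W) = (-61 + W)*(289 + W))
1/(I + b(q)) = 1/(80789 + (-17629 + 14² + 228*14)) = 1/(80789 + (-17629 + 196 + 3192)) = 1/(80789 - 14241) = 1/66548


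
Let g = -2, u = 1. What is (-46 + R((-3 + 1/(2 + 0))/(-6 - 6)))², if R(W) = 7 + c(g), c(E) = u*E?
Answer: 1681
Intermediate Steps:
c(E) = E (c(E) = 1*E = E)
R(W) = 5 (R(W) = 7 - 2 = 5)
(-46 + R((-3 + 1/(2 + 0))/(-6 - 6)))² = (-46 + 5)² = (-41)² = 1681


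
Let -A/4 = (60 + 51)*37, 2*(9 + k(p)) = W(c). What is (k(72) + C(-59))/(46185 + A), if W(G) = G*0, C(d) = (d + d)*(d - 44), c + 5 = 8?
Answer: 1735/4251 ≈ 0.40814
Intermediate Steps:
c = 3 (c = -5 + 8 = 3)
C(d) = 2*d*(-44 + d) (C(d) = (2*d)*(-44 + d) = 2*d*(-44 + d))
W(G) = 0
k(p) = -9 (k(p) = -9 + (½)*0 = -9 + 0 = -9)
A = -16428 (A = -4*(60 + 51)*37 = -444*37 = -4*4107 = -16428)
(k(72) + C(-59))/(46185 + A) = (-9 + 2*(-59)*(-44 - 59))/(46185 - 16428) = (-9 + 2*(-59)*(-103))/29757 = (-9 + 12154)*(1/29757) = 12145*(1/29757) = 1735/4251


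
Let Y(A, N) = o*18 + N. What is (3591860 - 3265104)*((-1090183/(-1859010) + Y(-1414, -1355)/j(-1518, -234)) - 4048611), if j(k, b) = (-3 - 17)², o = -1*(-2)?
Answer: -24593007287655762811/18590100 ≈ -1.3229e+12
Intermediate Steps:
o = 2
Y(A, N) = 36 + N (Y(A, N) = 2*18 + N = 36 + N)
j(k, b) = 400 (j(k, b) = (-20)² = 400)
(3591860 - 3265104)*((-1090183/(-1859010) + Y(-1414, -1355)/j(-1518, -234)) - 4048611) = (3591860 - 3265104)*((-1090183/(-1859010) + (36 - 1355)/400) - 4048611) = 326756*((-1090183*(-1/1859010) - 1319*1/400) - 4048611) = 326756*((1090183/1859010 - 1319/400) - 4048611) = 326756*(-201596099/74360400 - 4048611) = 326756*(-301056535000499/74360400) = -24593007287655762811/18590100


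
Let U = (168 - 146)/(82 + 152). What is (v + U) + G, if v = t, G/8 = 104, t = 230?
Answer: 124265/117 ≈ 1062.1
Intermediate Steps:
U = 11/117 (U = 22/234 = 22*(1/234) = 11/117 ≈ 0.094017)
G = 832 (G = 8*104 = 832)
v = 230
(v + U) + G = (230 + 11/117) + 832 = 26921/117 + 832 = 124265/117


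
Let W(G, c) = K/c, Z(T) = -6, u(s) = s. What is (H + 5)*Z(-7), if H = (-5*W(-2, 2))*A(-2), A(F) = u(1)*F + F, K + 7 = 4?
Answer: 150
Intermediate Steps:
K = -3 (K = -7 + 4 = -3)
W(G, c) = -3/c
A(F) = 2*F (A(F) = 1*F + F = F + F = 2*F)
H = -30 (H = (-(-15)/2)*(2*(-2)) = -(-15)/2*(-4) = -5*(-3/2)*(-4) = (15/2)*(-4) = -30)
(H + 5)*Z(-7) = (-30 + 5)*(-6) = -25*(-6) = 150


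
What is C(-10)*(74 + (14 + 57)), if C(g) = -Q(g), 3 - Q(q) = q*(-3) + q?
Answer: 2465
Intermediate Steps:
Q(q) = 3 + 2*q (Q(q) = 3 - (q*(-3) + q) = 3 - (-3*q + q) = 3 - (-2)*q = 3 + 2*q)
C(g) = -3 - 2*g (C(g) = -(3 + 2*g) = -3 - 2*g)
C(-10)*(74 + (14 + 57)) = (-3 - 2*(-10))*(74 + (14 + 57)) = (-3 + 20)*(74 + 71) = 17*145 = 2465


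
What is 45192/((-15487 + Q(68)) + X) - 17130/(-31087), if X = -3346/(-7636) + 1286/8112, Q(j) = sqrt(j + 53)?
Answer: -8825284904638926/3724986158054651 ≈ -2.3692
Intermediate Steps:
Q(j) = sqrt(53 + j)
X = 4620331/7742904 (X = -3346*(-1/7636) + 1286*(1/8112) = 1673/3818 + 643/4056 = 4620331/7742904 ≈ 0.59672)
45192/((-15487 + Q(68)) + X) - 17130/(-31087) = 45192/((-15487 + sqrt(53 + 68)) + 4620331/7742904) - 17130/(-31087) = 45192/((-15487 + sqrt(121)) + 4620331/7742904) - 17130*(-1/31087) = 45192/((-15487 + 11) + 4620331/7742904) + 17130/31087 = 45192/(-15476 + 4620331/7742904) + 17130/31087 = 45192/(-119824561973/7742904) + 17130/31087 = 45192*(-7742904/119824561973) + 17130/31087 = -349917317568/119824561973 + 17130/31087 = -8825284904638926/3724986158054651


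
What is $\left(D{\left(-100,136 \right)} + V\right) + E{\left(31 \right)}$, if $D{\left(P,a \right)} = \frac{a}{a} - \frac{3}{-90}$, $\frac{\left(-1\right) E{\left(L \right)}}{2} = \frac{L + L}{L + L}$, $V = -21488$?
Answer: $- \frac{644669}{30} \approx -21489.0$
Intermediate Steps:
$E{\left(L \right)} = -2$ ($E{\left(L \right)} = - 2 \frac{L + L}{L + L} = - 2 \frac{2 L}{2 L} = - 2 \cdot 2 L \frac{1}{2 L} = \left(-2\right) 1 = -2$)
$D{\left(P,a \right)} = \frac{31}{30}$ ($D{\left(P,a \right)} = 1 - - \frac{1}{30} = 1 + \frac{1}{30} = \frac{31}{30}$)
$\left(D{\left(-100,136 \right)} + V\right) + E{\left(31 \right)} = \left(\frac{31}{30} - 21488\right) - 2 = - \frac{644609}{30} - 2 = - \frac{644669}{30}$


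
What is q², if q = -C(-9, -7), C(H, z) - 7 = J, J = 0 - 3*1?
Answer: 16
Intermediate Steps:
J = -3 (J = 0 - 3 = -3)
C(H, z) = 4 (C(H, z) = 7 - 3 = 4)
q = -4 (q = -1*4 = -4)
q² = (-4)² = 16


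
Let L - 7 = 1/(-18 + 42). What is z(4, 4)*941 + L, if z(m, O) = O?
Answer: 90505/24 ≈ 3771.0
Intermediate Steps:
L = 169/24 (L = 7 + 1/(-18 + 42) = 7 + 1/24 = 169/24 ≈ 7.0417)
z(4, 4)*941 + L = 4*941 + 169/24 = 3764 + 169/24 = 90505/24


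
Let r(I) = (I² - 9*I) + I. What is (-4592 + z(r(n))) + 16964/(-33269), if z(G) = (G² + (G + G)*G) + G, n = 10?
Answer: -112200032/33269 ≈ -3372.5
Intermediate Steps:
r(I) = I² - 8*I
z(G) = G + 3*G² (z(G) = (G² + (2*G)*G) + G = (G² + 2*G²) + G = 3*G² + G = G + 3*G²)
(-4592 + z(r(n))) + 16964/(-33269) = (-4592 + (10*(-8 + 10))*(1 + 3*(10*(-8 + 10)))) + 16964/(-33269) = (-4592 + (10*2)*(1 + 3*(10*2))) + 16964*(-1/33269) = (-4592 + 20*(1 + 3*20)) - 16964/33269 = (-4592 + 20*(1 + 60)) - 16964/33269 = (-4592 + 20*61) - 16964/33269 = (-4592 + 1220) - 16964/33269 = -3372 - 16964/33269 = -112200032/33269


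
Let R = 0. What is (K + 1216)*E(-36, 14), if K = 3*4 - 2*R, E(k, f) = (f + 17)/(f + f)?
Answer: 9517/7 ≈ 1359.6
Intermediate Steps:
E(k, f) = (17 + f)/(2*f) (E(k, f) = (17 + f)/((2*f)) = (17 + f)*(1/(2*f)) = (17 + f)/(2*f))
K = 12 (K = 3*4 - 2*0 = 12 + 0 = 12)
(K + 1216)*E(-36, 14) = (12 + 1216)*((½)*(17 + 14)/14) = 1228*((½)*(1/14)*31) = 1228*(31/28) = 9517/7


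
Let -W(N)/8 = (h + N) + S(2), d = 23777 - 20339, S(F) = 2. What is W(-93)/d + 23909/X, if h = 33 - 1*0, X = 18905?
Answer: 45485531/32497695 ≈ 1.3997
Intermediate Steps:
h = 33 (h = 33 + 0 = 33)
d = 3438
W(N) = -280 - 8*N (W(N) = -8*((33 + N) + 2) = -8*(35 + N) = -280 - 8*N)
W(-93)/d + 23909/X = (-280 - 8*(-93))/3438 + 23909/18905 = (-280 + 744)*(1/3438) + 23909*(1/18905) = 464*(1/3438) + 23909/18905 = 232/1719 + 23909/18905 = 45485531/32497695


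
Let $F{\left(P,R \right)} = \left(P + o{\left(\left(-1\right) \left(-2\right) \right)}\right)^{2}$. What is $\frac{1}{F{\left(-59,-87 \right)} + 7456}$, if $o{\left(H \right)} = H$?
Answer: $\frac{1}{10705} \approx 9.3414 \cdot 10^{-5}$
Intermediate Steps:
$F{\left(P,R \right)} = \left(2 + P\right)^{2}$ ($F{\left(P,R \right)} = \left(P - -2\right)^{2} = \left(P + 2\right)^{2} = \left(2 + P\right)^{2}$)
$\frac{1}{F{\left(-59,-87 \right)} + 7456} = \frac{1}{\left(2 - 59\right)^{2} + 7456} = \frac{1}{\left(-57\right)^{2} + 7456} = \frac{1}{3249 + 7456} = \frac{1}{10705}$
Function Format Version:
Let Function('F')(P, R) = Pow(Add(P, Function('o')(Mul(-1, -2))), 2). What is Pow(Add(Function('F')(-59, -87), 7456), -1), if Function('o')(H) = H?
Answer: Rational(1, 10705) ≈ 9.3414e-5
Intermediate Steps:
Function('F')(P, R) = Pow(Add(2, P), 2) (Function('F')(P, R) = Pow(Add(P, Mul(-1, -2)), 2) = Pow(Add(P, 2), 2) = Pow(Add(2, P), 2))
Pow(Add(Function('F')(-59, -87), 7456), -1) = Pow(Add(Pow(Add(2, -59), 2), 7456), -1) = Pow(Add(Pow(-57, 2), 7456), -1) = Pow(Add(3249, 7456), -1) = Pow(10705, -1) = Rational(1, 10705)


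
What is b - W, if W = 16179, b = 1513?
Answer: -14666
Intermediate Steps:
b - W = 1513 - 1*16179 = 1513 - 16179 = -14666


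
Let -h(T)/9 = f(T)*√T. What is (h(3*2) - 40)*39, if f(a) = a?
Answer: -1560 - 2106*√6 ≈ -6718.6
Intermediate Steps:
h(T) = -9*T^(3/2) (h(T) = -9*T*√T = -9*T^(3/2))
(h(3*2) - 40)*39 = (-9*6*√6 - 40)*39 = (-54*√6 - 40)*39 = (-40 - 54*√6)*39 = -1560 - 2106*√6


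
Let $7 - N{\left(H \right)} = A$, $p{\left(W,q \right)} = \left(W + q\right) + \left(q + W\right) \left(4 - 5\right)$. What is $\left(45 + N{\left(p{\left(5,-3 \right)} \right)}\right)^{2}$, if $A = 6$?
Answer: $2116$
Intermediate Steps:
$p{\left(W,q \right)} = 0$ ($p{\left(W,q \right)} = \left(W + q\right) + \left(W + q\right) \left(-1\right) = \left(W + q\right) - \left(W + q\right) = 0$)
$N{\left(H \right)} = 1$ ($N{\left(H \right)} = 7 - 6 = 1$)
$\left(45 + N{\left(p{\left(5,-3 \right)} \right)}\right)^{2} = \left(45 + 1\right)^{2} = 46^{2} = 2116$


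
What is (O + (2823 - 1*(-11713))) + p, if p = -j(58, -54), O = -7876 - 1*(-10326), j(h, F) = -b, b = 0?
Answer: 16986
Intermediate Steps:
j(h, F) = 0 (j(h, F) = -1*0 = 0)
O = 2450 (O = -7876 + 10326 = 2450)
p = 0 (p = -1*0 = 0)
(O + (2823 - 1*(-11713))) + p = (2450 + (2823 - 1*(-11713))) + 0 = (2450 + (2823 + 11713)) + 0 = (2450 + 14536) + 0 = 16986 + 0 = 16986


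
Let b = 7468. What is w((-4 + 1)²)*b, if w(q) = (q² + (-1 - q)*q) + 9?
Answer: 0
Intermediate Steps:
w(q) = 9 + q² + q*(-1 - q) (w(q) = (q² + q*(-1 - q)) + 9 = 9 + q² + q*(-1 - q))
w((-4 + 1)²)*b = (9 - (-4 + 1)²)*7468 = (9 - 1*(-3)²)*7468 = (9 - 1*9)*7468 = (9 - 9)*7468 = 0*7468 = 0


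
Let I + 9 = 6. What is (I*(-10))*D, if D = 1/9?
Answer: 10/3 ≈ 3.3333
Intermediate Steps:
D = 1/9 ≈ 0.11111
I = -3 (I = -9 + 6 = -3)
(I*(-10))*D = -3*(-10)*(1/9) = 30*(1/9) = 10/3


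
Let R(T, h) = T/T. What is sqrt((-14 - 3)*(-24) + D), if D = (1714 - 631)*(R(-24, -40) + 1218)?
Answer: sqrt(1320585) ≈ 1149.2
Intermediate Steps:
R(T, h) = 1
D = 1320177 (D = (1714 - 631)*(1 + 1218) = 1083*1219 = 1320177)
sqrt((-14 - 3)*(-24) + D) = sqrt((-14 - 3)*(-24) + 1320177) = sqrt(-17*(-24) + 1320177) = sqrt(408 + 1320177) = sqrt(1320585)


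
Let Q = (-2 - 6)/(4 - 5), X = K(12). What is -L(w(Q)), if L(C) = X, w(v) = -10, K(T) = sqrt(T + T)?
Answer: -2*sqrt(6) ≈ -4.8990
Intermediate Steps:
K(T) = sqrt(2)*sqrt(T) (K(T) = sqrt(2*T) = sqrt(2)*sqrt(T))
X = 2*sqrt(6) (X = sqrt(2)*sqrt(12) = sqrt(2)*(2*sqrt(3)) = 2*sqrt(6) ≈ 4.8990)
Q = 8 (Q = -8/(-1) = -8*(-1) = 8)
L(C) = 2*sqrt(6)
-L(w(Q)) = -2*sqrt(6)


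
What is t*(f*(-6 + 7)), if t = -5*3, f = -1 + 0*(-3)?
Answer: 15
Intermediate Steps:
f = -1 (f = -1 + 0 = -1)
t = -15
t*(f*(-6 + 7)) = -(-15)*(-6 + 7) = -(-15) = -15*(-1) = 15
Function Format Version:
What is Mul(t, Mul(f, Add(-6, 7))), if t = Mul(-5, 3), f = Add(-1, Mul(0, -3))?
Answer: 15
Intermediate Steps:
f = -1 (f = Add(-1, 0) = -1)
t = -15
Mul(t, Mul(f, Add(-6, 7))) = Mul(-15, Mul(-1, Add(-6, 7))) = Mul(-15, Mul(-1, 1)) = Mul(-15, -1) = 15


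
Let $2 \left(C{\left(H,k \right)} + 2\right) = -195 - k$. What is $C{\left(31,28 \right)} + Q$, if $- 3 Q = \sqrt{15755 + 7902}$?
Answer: $- \frac{227}{2} - \frac{\sqrt{23657}}{3} \approx -164.77$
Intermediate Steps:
$C{\left(H,k \right)} = - \frac{199}{2} - \frac{k}{2}$ ($C{\left(H,k \right)} = -2 + \frac{-195 - k}{2} = -2 - \left(\frac{195}{2} + \frac{k}{2}\right) = - \frac{199}{2} - \frac{k}{2}$)
$Q = - \frac{\sqrt{23657}}{3}$ ($Q = - \frac{\sqrt{15755 + 7902}}{3} = - \frac{\sqrt{23657}}{3} \approx -51.269$)
$C{\left(31,28 \right)} + Q = \left(- \frac{199}{2} - 14\right) - \frac{\sqrt{23657}}{3} = - \frac{227}{2} - \frac{\sqrt{23657}}{3}$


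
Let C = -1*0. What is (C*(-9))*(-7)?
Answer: 0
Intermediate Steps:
C = 0
(C*(-9))*(-7) = (0*(-9))*(-7) = 0*(-7) = 0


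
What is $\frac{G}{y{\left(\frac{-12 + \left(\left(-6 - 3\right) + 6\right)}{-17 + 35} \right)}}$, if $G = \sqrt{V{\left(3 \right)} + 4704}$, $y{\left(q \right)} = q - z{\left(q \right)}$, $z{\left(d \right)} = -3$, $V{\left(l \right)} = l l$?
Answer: $\frac{6 \sqrt{4713}}{13} \approx 31.685$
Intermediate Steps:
$V{\left(l \right)} = l^{2}$
$y{\left(q \right)} = 3 + q$ ($y{\left(q \right)} = q - -3 = q + 3 = 3 + q$)
$G = \sqrt{4713}$ ($G = \sqrt{3^{2} + 4704} = \sqrt{9 + 4704} = \sqrt{4713} \approx 68.651$)
$\frac{G}{y{\left(\frac{-12 + \left(\left(-6 - 3\right) + 6\right)}{-17 + 35} \right)}} = \frac{\sqrt{4713}}{3 + \frac{-12 + \left(\left(-6 - 3\right) + 6\right)}{-17 + 35}} = \frac{\sqrt{4713}}{3 + \frac{-12 + \left(-9 + 6\right)}{18}} = \frac{\sqrt{4713}}{3 + \left(-12 - 3\right) \frac{1}{18}} = \frac{\sqrt{4713}}{3 - \frac{5}{6}} = \frac{\sqrt{4713}}{\frac{13}{6}} = \sqrt{4713} \cdot \frac{6}{13} = \frac{6 \sqrt{4713}}{13}$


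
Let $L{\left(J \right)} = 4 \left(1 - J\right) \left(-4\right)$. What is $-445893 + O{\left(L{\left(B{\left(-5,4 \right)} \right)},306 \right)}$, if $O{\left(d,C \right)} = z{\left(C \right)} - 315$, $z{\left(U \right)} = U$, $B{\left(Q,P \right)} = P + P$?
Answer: $-445902$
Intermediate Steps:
$B{\left(Q,P \right)} = 2 P$
$L{\left(J \right)} = -16 + 16 J$ ($L{\left(J \right)} = \left(4 - 4 J\right) \left(-4\right) = -16 + 16 J$)
$O{\left(d,C \right)} = -315 + C$ ($O{\left(d,C \right)} = C - 315 = -315 + C$)
$-445893 + O{\left(L{\left(B{\left(-5,4 \right)} \right)},306 \right)} = -445893 + \left(-315 + 306\right) = -445893 - 9 = -445902$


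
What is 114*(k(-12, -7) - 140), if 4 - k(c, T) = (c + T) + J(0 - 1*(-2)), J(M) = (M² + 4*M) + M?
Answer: -14934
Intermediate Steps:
J(M) = M² + 5*M
k(c, T) = -10 - T - c (k(c, T) = 4 - ((c + T) + (0 - 1*(-2))*(5 + (0 - 1*(-2)))) = 4 - ((T + c) + (0 + 2)*(5 + (0 + 2))) = 4 - ((T + c) + 2*(5 + 2)) = 4 - ((T + c) + 2*7) = 4 - ((T + c) + 14) = 4 - (14 + T + c) = 4 + (-14 - T - c) = -10 - T - c)
114*(k(-12, -7) - 140) = 114*((-10 - 1*(-7) - 1*(-12)) - 140) = 114*((-10 + 7 + 12) - 140) = 114*(9 - 140) = 114*(-131) = -14934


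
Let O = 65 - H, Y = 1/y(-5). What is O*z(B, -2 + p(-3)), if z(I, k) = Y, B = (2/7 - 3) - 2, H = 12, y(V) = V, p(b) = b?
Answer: -53/5 ≈ -10.600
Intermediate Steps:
B = -33/7 (B = (2*(1/7) - 3) - 2 = (2/7 - 3) - 2 = -19/7 - 2 = -33/7 ≈ -4.7143)
Y = -1/5 (Y = 1/(-5) = -1/5 ≈ -0.20000)
z(I, k) = -1/5
O = 53 (O = 65 - 1*12 = 65 - 12 = 53)
O*z(B, -2 + p(-3)) = 53*(-1/5) = -53/5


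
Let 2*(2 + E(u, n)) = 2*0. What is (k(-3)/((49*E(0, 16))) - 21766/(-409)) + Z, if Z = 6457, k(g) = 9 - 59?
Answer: 130481496/20041 ≈ 6510.7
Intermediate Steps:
E(u, n) = -2 (E(u, n) = -2 + (2*0)/2 = -2 + (½)*0 = -2 + 0 = -2)
k(g) = -50
(k(-3)/((49*E(0, 16))) - 21766/(-409)) + Z = (-50/(49*(-2)) - 21766/(-409)) + 6457 = (-50/(-98) - 21766*(-1/409)) + 6457 = (-50*(-1/98) + 21766/409) + 6457 = (25/49 + 21766/409) + 6457 = 1076759/20041 + 6457 = 130481496/20041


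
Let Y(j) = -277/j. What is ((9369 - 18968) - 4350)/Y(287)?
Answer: 4003363/277 ≈ 14453.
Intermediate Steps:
((9369 - 18968) - 4350)/Y(287) = ((9369 - 18968) - 4350)/((-277/287)) = (-9599 - 4350)/((-277*1/287)) = -13949/(-277/287) = -13949*(-287/277) = 4003363/277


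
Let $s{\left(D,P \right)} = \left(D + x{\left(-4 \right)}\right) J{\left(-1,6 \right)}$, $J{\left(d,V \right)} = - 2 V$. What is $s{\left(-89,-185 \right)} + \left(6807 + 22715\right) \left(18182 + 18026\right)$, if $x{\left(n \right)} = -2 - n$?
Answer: $1068933620$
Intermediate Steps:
$s{\left(D,P \right)} = -24 - 12 D$ ($s{\left(D,P \right)} = \left(D - -2\right) \left(\left(-2\right) 6\right) = \left(D + \left(-2 + 4\right)\right) \left(-12\right) = \left(D + 2\right) \left(-12\right) = \left(2 + D\right) \left(-12\right) = -24 - 12 D$)
$s{\left(-89,-185 \right)} + \left(6807 + 22715\right) \left(18182 + 18026\right) = \left(-24 - -1068\right) + \left(6807 + 22715\right) \left(18182 + 18026\right) = \left(-24 + 1068\right) + 29522 \cdot 36208 = 1044 + 1068932576 = 1068933620$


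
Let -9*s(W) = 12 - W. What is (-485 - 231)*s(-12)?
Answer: 5728/3 ≈ 1909.3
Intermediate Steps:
s(W) = -4/3 + W/9 (s(W) = -(12 - W)/9 = -4/3 + W/9)
(-485 - 231)*s(-12) = (-485 - 231)*(-4/3 + (⅑)*(-12)) = -716*(-4/3 - 4/3) = -716*(-8/3) = 5728/3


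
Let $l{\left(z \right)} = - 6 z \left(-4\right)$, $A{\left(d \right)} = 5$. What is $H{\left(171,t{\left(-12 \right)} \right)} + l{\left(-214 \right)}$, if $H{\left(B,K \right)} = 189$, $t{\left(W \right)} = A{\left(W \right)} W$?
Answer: $-4947$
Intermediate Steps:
$l{\left(z \right)} = 24 z$
$t{\left(W \right)} = 5 W$
$H{\left(171,t{\left(-12 \right)} \right)} + l{\left(-214 \right)} = 189 + 24 \left(-214\right) = 189 - 5136 = -4947$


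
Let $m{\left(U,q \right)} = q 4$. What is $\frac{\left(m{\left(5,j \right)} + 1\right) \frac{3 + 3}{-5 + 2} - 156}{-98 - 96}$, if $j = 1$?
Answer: $\frac{83}{97} \approx 0.85567$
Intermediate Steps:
$m{\left(U,q \right)} = 4 q$
$\frac{\left(m{\left(5,j \right)} + 1\right) \frac{3 + 3}{-5 + 2} - 156}{-98 - 96} = \frac{\left(4 \cdot 1 + 1\right) \frac{3 + 3}{-5 + 2} - 156}{-98 - 96} = \frac{\left(4 + 1\right) \frac{6}{-3} - 156}{-194} = - \frac{5 \cdot 6 \left(- \frac{1}{3}\right) - 156}{194} = - \frac{5 \left(-2\right) - 156}{194} = - \frac{-10 - 156}{194} = \left(- \frac{1}{194}\right) \left(-166\right) = \frac{83}{97}$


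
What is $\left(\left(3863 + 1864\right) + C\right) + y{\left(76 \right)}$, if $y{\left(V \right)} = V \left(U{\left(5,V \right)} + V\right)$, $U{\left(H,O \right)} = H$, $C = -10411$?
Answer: $1472$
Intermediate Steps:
$y{\left(V \right)} = V \left(5 + V\right)$
$\left(\left(3863 + 1864\right) + C\right) + y{\left(76 \right)} = \left(\left(3863 + 1864\right) - 10411\right) + 76 \left(5 + 76\right) = \left(5727 - 10411\right) + 76 \cdot 81 = -4684 + 6156 = 1472$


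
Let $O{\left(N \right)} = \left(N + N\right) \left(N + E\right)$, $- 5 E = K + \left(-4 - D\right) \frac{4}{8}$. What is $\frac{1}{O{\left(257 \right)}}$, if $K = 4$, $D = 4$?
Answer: $\frac{1}{132098} \approx 7.5701 \cdot 10^{-6}$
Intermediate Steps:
$E = 0$ ($E = - \frac{4 + \left(-4 - 4\right) \frac{4}{8}}{5} = - \frac{4 + \left(-4 - 4\right) 4 \cdot \frac{1}{8}}{5} = - \frac{4 - 4}{5} = \left(- \frac{1}{5}\right) 0 = 0$)
$O{\left(N \right)} = 2 N^{2}$ ($O{\left(N \right)} = \left(N + N\right) \left(N + 0\right) = 2 N N = 2 N^{2}$)
$\frac{1}{O{\left(257 \right)}} = \frac{1}{2 \cdot 257^{2}} = \frac{1}{2 \cdot 66049} = \frac{1}{132098}$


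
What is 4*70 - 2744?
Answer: -2464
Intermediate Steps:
4*70 - 2744 = 280 - 2744 = -2464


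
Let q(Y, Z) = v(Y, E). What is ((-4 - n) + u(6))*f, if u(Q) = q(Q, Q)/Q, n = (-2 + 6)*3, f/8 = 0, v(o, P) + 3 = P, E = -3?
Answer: 0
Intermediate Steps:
v(o, P) = -3 + P
f = 0 (f = 8*0 = 0)
q(Y, Z) = -6 (q(Y, Z) = -3 - 3 = -6)
n = 12 (n = 4*3 = 12)
u(Q) = -6/Q
((-4 - n) + u(6))*f = ((-4 - 1*12) - 6/6)*0 = ((-4 - 12) - 6*⅙)*0 = (-16 - 1)*0 = -17*0 = 0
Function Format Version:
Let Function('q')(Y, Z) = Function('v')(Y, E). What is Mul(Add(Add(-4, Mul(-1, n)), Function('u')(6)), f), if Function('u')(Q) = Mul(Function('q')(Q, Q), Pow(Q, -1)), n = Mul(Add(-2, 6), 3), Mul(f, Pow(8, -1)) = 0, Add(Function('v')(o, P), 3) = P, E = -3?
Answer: 0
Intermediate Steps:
Function('v')(o, P) = Add(-3, P)
f = 0 (f = Mul(8, 0) = 0)
Function('q')(Y, Z) = -6 (Function('q')(Y, Z) = Add(-3, -3) = -6)
n = 12 (n = Mul(4, 3) = 12)
Function('u')(Q) = Mul(-6, Pow(Q, -1))
Mul(Add(Add(-4, Mul(-1, n)), Function('u')(6)), f) = Mul(Add(Add(-4, Mul(-1, 12)), Mul(-6, Pow(6, -1))), 0) = Mul(Add(Add(-4, -12), Mul(-6, Rational(1, 6))), 0) = Mul(Add(-16, -1), 0) = Mul(-17, 0) = 0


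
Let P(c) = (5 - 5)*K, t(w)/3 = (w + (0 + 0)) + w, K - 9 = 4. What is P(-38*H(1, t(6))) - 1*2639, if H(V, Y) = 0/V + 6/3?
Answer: -2639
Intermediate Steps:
K = 13 (K = 9 + 4 = 13)
t(w) = 6*w (t(w) = 3*((w + (0 + 0)) + w) = 3*((w + 0) + w) = 3*(w + w) = 3*(2*w) = 6*w)
H(V, Y) = 2 (H(V, Y) = 0 + 6*(1/3) = 0 + 2 = 2)
P(c) = 0 (P(c) = (5 - 5)*13 = 0*13 = 0)
P(-38*H(1, t(6))) - 1*2639 = 0 - 1*2639 = 0 - 2639 = -2639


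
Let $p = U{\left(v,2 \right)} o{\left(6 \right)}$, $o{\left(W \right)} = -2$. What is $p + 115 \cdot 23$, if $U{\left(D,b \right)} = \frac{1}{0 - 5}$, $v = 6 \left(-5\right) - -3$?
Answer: $\frac{13227}{5} \approx 2645.4$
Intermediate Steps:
$v = -27$ ($v = -30 + 3 = -27$)
$U{\left(D,b \right)} = - \frac{1}{5}$ ($U{\left(D,b \right)} = \frac{1}{-5} = - \frac{1}{5}$)
$p = \frac{2}{5}$ ($p = \left(- \frac{1}{5}\right) \left(-2\right) = \frac{2}{5} \approx 0.4$)
$p + 115 \cdot 23 = \frac{2}{5} + 115 \cdot 23 = \frac{2}{5} + 2645 = \frac{13227}{5}$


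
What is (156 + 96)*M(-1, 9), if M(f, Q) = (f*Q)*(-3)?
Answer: 6804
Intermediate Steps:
M(f, Q) = -3*Q*f (M(f, Q) = (Q*f)*(-3) = -3*Q*f)
(156 + 96)*M(-1, 9) = (156 + 96)*(-3*9*(-1)) = 252*27 = 6804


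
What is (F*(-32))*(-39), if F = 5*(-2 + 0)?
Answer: -12480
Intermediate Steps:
F = -10 (F = 5*(-2) = -10)
(F*(-32))*(-39) = -10*(-32)*(-39) = 320*(-39) = -12480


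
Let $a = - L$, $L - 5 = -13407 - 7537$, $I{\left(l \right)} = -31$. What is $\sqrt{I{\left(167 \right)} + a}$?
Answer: $2 \sqrt{5227} \approx 144.6$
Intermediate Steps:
$L = -20939$ ($L = 5 - 20944 = -20939$)
$a = 20939$ ($a = \left(-1\right) \left(-20939\right) = 20939$)
$\sqrt{I{\left(167 \right)} + a} = \sqrt{-31 + 20939} = \sqrt{20908} = 2 \sqrt{5227}$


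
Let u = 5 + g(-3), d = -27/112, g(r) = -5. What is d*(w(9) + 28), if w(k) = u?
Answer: -27/4 ≈ -6.7500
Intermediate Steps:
d = -27/112 (d = -27*1/112 = -27/112 ≈ -0.24107)
u = 0 (u = 5 - 5 = 0)
w(k) = 0
d*(w(9) + 28) = -27*(0 + 28)/112 = -27/112*28 = -27/4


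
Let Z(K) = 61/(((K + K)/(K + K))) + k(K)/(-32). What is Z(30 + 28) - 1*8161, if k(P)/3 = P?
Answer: -129687/16 ≈ -8105.4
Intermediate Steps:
k(P) = 3*P
Z(K) = 61 - 3*K/32 (Z(K) = 61/(((K + K)/(K + K))) + (3*K)/(-32) = 61/(((2*K)/((2*K)))) + (3*K)*(-1/32) = 61/(((2*K)*(1/(2*K)))) - 3*K/32 = 61/1 - 3*K/32 = 61*1 - 3*K/32 = 61 - 3*K/32)
Z(30 + 28) - 1*8161 = (61 - 3*(30 + 28)/32) - 1*8161 = (61 - 3/32*58) - 8161 = (61 - 87/16) - 8161 = 889/16 - 8161 = -129687/16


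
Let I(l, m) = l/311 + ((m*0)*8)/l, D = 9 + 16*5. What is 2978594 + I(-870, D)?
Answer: 926341864/311 ≈ 2.9786e+6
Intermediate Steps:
D = 89 (D = 9 + 80 = 89)
I(l, m) = l/311 (I(l, m) = l*(1/311) + (0*8)/l = l/311 + 0/l = l/311 + 0 = l/311)
2978594 + I(-870, D) = 2978594 + (1/311)*(-870) = 2978594 - 870/311 = 926341864/311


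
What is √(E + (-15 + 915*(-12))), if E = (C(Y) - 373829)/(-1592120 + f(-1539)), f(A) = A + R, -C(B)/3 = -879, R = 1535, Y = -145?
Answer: I*√1741886366705457/398031 ≈ 104.86*I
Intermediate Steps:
C(B) = 2637 (C(B) = -3*(-879) = 2637)
f(A) = 1535 + A (f(A) = A + 1535 = 1535 + A)
E = 92798/398031 (E = (2637 - 373829)/(-1592120 + (1535 - 1539)) = -371192/(-1592120 - 4) = -371192/(-1592124) = -371192*(-1/1592124) = 92798/398031 ≈ 0.23314)
√(E + (-15 + 915*(-12))) = √(92798/398031 + (-15 + 915*(-12))) = √(92798/398031 + (-15 - 10980)) = √(92798/398031 - 10995) = √(-4376258047/398031) = I*√1741886366705457/398031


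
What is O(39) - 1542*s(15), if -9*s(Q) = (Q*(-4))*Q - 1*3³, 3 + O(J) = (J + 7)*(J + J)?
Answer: -155241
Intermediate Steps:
O(J) = -3 + 2*J*(7 + J) (O(J) = -3 + (J + 7)*(J + J) = -3 + (7 + J)*(2*J) = -3 + 2*J*(7 + J))
s(Q) = 3 + 4*Q²/9 (s(Q) = -((Q*(-4))*Q - 1*3³)/9 = -((-4*Q)*Q - 1*27)/9 = -(-4*Q² - 27)/9 = -(-27 - 4*Q²)/9 = 3 + 4*Q²/9)
O(39) - 1542*s(15) = (-3 + 2*39² + 14*39) - 1542*(3 + (4/9)*15²) = (-3 + 2*1521 + 546) - 1542*(3 + (4/9)*225) = (-3 + 3042 + 546) - 1542*(3 + 100) = 3585 - 1542*103 = 3585 - 158826 = -155241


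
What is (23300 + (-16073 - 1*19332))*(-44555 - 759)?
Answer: 548525970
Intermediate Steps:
(23300 + (-16073 - 1*19332))*(-44555 - 759) = (23300 + (-16073 - 19332))*(-45314) = (23300 - 35405)*(-45314) = -12105*(-45314) = 548525970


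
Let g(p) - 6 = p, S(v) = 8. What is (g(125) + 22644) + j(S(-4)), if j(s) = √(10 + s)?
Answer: 22775 + 3*√2 ≈ 22779.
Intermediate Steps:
g(p) = 6 + p
(g(125) + 22644) + j(S(-4)) = ((6 + 125) + 22644) + √(10 + 8) = (131 + 22644) + √18 = 22775 + 3*√2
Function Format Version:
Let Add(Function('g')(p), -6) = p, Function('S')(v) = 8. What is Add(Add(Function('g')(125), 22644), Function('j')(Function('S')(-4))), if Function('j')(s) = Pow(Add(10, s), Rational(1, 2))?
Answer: Add(22775, Mul(3, Pow(2, Rational(1, 2)))) ≈ 22779.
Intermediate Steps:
Function('g')(p) = Add(6, p)
Add(Add(Function('g')(125), 22644), Function('j')(Function('S')(-4))) = Add(Add(Add(6, 125), 22644), Pow(Add(10, 8), Rational(1, 2))) = Add(Add(131, 22644), Pow(18, Rational(1, 2))) = Add(22775, Mul(3, Pow(2, Rational(1, 2))))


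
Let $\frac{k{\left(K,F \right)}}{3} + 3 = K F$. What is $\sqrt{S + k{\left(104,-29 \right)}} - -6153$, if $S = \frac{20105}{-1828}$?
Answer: $6153 + \frac{i \sqrt{7575369557}}{914} \approx 6153.0 + 95.226 i$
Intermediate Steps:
$k{\left(K,F \right)} = -9 + 3 F K$ ($k{\left(K,F \right)} = -9 + 3 K F = -9 + 3 F K$)
$S = - \frac{20105}{1828}$ ($S = 20105 \left(- \frac{1}{1828}\right) = - \frac{20105}{1828} \approx -10.998$)
$\sqrt{S + k{\left(104,-29 \right)}} - -6153 = \sqrt{- \frac{20105}{1828} + \left(-9 + 3 \left(-29\right) 104\right)} - -6153 = \sqrt{- \frac{20105}{1828} - 9057} + 6153 = \sqrt{- \frac{16576301}{1828}} + 6153 = \frac{i \sqrt{7575369557}}{914} + 6153 = 6153 + \frac{i \sqrt{7575369557}}{914}$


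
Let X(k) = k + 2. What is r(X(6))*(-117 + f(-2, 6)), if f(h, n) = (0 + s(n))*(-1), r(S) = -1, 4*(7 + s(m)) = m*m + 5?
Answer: 481/4 ≈ 120.25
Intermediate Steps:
X(k) = 2 + k
s(m) = -23/4 + m²/4 (s(m) = -7 + (m*m + 5)/4 = -7 + (m² + 5)/4 = -7 + (5 + m²)/4 = -7 + (5/4 + m²/4) = -23/4 + m²/4)
f(h, n) = 23/4 - n²/4 (f(h, n) = (0 + (-23/4 + n²/4))*(-1) = (-23/4 + n²/4)*(-1) = 23/4 - n²/4)
r(X(6))*(-117 + f(-2, 6)) = -(-117 + (23/4 - ¼*6²)) = -(-117 + (23/4 - ¼*36)) = -(-117 + (23/4 - 9)) = -(-117 - 13/4) = -1*(-481/4) = 481/4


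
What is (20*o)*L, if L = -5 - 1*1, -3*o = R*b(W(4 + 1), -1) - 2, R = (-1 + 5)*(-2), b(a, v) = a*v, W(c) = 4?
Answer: 1200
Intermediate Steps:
R = -8 (R = 4*(-2) = -8)
o = -10 (o = -(-32*(-1) - 2)/3 = -(-8*(-4) - 2)/3 = -(32 - 2)/3 = -1/3*30 = -10)
L = -6 (L = -5 - 1 = -6)
(20*o)*L = (20*(-10))*(-6) = -200*(-6) = 1200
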